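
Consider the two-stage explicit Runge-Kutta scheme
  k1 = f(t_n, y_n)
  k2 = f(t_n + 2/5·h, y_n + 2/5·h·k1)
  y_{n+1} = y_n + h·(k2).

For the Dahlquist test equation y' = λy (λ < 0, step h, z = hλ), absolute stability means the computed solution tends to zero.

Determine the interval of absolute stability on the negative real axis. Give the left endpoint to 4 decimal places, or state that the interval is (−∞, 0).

Set f=λy, z=hλ:
  k1=λy_n ⇒ h·k1=z·y_n;  k2=λ(1+2/5z)y_n ⇒ h·k2=z(1+2/5z)y_n
  y_{n+1}/y_n = 1 + z(1+2/5z) = 1 + z + 2/5z²
  ⇒ R(z) = 1 + z + 2/5z².

Solve |R(x)|<1 on ℝ⁻.
x=-0.59: |R|=0.5492
R=1: x+2/5x²=0 ⇒ x=−5/2=-2.5000; min R=1−1/(4·2/5)=0.3750>−1
Confirm numerically:
  x=-2.043: |R|=0.62654 <1
  x=-1.494: |R|=0.39881 <1
  x=-1.074: |R|=0.38739 <1
  x=-2.566: |R|=1.06774 >1
  x=-2.520: |R|=1.02016 >1
Interval (-2.5000, 0).

z∈(-2.5000,0).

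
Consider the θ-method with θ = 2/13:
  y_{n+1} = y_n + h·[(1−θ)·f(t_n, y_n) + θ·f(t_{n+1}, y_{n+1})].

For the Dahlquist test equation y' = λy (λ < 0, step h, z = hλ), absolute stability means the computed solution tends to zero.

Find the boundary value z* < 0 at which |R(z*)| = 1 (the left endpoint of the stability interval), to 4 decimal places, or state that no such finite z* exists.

z* = -2.8889.

With y'=λy (z=hλ):
  y_{n+1} = y_n + z·[11/13·y_n + 2/13·y_{n+1}] ⇒ (1 − 2/13z)y_{n+1} = (1 + 11/13z)y_n
  R(z) = (1 + 11/13z)/(1 − 2/13z).

Boundary: |R(x)|=1, x<0.
x=-1.77: |R|=0.3912
R=−1: 1+11/13x = −1+2/13x ⇒ -9/13x=2 ⇒ x=2/(-9/13)=-2.8889
Confirm numerically:
  x=-2.693: |R|=0.90411 <1
  x=-2.406: |R|=0.75601 <1
  x=-1.539: |R|=0.24437 <1
  x=-1.327: |R|=0.10202 <1
  x=-3.179: |R|=1.13488 >1
  x=-2.974: |R|=1.04043 >1
So |R|<1 on (-2.8889, 0).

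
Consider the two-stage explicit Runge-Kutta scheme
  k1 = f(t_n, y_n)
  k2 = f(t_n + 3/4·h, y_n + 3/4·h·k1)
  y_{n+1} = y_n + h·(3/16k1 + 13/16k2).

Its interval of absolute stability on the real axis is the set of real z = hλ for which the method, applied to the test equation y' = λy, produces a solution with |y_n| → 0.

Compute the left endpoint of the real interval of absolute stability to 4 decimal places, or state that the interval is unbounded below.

left endpoint -1.6410.

Test eqn y'=λy, z=hλ:
  k1=λy_n ⇒ h·k1=z·y_n;  k2=λ(1+3/4z)y_n ⇒ h·k2=z(1+3/4z)y_n
  y_{n+1}/y_n = 1 + 3/16z + 13/16z(1+3/4z) = 1 + z + 39/64z²
  R(z) = 1 + z + 39/64z².

Find x<0 with |R(x)|<1.
x=-0.35: |R|=0.7246
R=1: x+39/64x²=0 ⇒ x=−64/39=-1.6410; min R=1−1/(4·39/64)=0.5897>−1
Confirm numerically:
  x=-1.244: |R|=0.69903 <1
  x=-1.051: |R|=0.62212 <1
  x=-0.790: |R|=0.59031 <1
  x=-2.083: |R|=1.56101 >1
  x=-1.733: |R|=1.09713 >1
Stable set (-1.6410, 0).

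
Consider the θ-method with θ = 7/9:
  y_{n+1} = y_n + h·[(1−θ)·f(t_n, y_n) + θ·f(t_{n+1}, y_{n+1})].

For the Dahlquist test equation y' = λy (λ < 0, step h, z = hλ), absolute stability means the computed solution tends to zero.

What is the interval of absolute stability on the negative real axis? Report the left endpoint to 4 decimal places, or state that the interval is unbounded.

Set f=λy, z=hλ:
  y_{n+1} = y_n + z·[2/9·y_n + 7/9·y_{n+1}] ⇒ (1 − 7/9z)y_{n+1} = (1 + 2/9z)y_n
  Hence R(z) = (1 + 2/9z)/(1 − 7/9z).

Need |R(x)|<1, x<0.
x=-1.74: |R|=0.2606
x=-2: |R|=0.2174
x=-10: |R|=0.1392
x=-100: |R|=0.2694
θ=7/9≥1/2 ⇒ |1+2/9x|<|1−7/9x| ∀x<0 ⇒ unbounded interval.

interval (−∞, 0).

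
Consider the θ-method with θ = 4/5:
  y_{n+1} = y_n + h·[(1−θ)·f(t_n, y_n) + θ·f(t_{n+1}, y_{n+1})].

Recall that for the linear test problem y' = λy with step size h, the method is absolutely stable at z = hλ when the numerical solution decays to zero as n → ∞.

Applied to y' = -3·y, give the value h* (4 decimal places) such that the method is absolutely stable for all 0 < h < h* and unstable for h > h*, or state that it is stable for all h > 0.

Set f=λy, z=hλ:
  y_{n+1} = y_n + z·[1/5·y_n + 4/5·y_{n+1}] ⇒ (1 − 4/5z)y_{n+1} = (1 + 1/5z)y_n
  ⇒ R(z) = (1 + 1/5z)/(1 − 4/5z).

Need |R(x)|<1, x<0.
x=-0.44: |R|=0.6746
x=-2: |R|=0.2308
x=-10: |R|=0.1111
x=-100: |R|=0.2346
θ=4/5≥1/2 ⇒ |1+1/5x|<|1−4/5x| ∀x<0 ⇒ interval (−∞,0).

interval (−∞, 0). Any h>0 works for λ=-3.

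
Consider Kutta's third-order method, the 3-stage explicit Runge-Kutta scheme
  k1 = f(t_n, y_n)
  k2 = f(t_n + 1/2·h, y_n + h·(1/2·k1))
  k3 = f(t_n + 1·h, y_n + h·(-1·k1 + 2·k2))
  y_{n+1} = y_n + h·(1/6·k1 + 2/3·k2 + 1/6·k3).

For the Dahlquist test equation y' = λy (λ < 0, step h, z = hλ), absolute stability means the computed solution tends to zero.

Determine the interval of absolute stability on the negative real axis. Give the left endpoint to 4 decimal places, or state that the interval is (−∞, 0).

Test eqn y'=λy, z=hλ:
  order 3, 3-stage ⇒ R(z)=1+z+z^2/2+z^3/6
  (e.g. R(-0.56)=0.56753, |R|=0.56753)

Boundary: |R(x)|=1, x<0.
x=-0.56: |R|=0.5675
|R(-2.88)|=1.7141 |R(-2.79)|=1.5176 |R(-2.55)|=1.0623
Bisect:
  x_lo=-3.3545 |R|=3.0193  x_hi=-0.0616 |R|=0.9403
  mid=-1.70803 |R|=0.07984 →hi
  mid=-2.53125 |R|=1.03069 →lo
  mid=-2.11964 |R|=0.46042 →hi
  mid=-2.32545 |R|=0.71748 →hi
  mid=-2.42835 |R|=0.86652 →hi
  mid=-2.47980 |R|=0.94665 →hi
  mid=-2.50553 |R|=0.98817 →hi
  mid=-2.51839 |R|=1.00931 →lo
  mid=-2.51196 |R|=0.99871 →hi
  mid=-2.51517 |R|=1.00400 →lo
  ...
  [-2.51276,-2.51256] ⇒ x*=-2.5127
Stable set (-2.5127, 0).

(-2.5127, 0).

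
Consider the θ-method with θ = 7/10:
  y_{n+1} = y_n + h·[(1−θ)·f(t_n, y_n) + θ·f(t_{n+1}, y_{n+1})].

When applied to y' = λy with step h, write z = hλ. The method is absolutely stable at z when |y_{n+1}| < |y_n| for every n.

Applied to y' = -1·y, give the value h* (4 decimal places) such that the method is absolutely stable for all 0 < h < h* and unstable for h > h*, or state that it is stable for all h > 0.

With y'=λy (z=hλ):
  y_{n+1} = y_n + z·[3/10·y_n + 7/10·y_{n+1}] ⇒ (1 − 7/10z)y_{n+1} = (1 + 3/10z)y_n
  ⇒ R(z) = (1 + 3/10z)/(1 − 7/10z).

Solve |R(x)|<1 on ℝ⁻.
x=-0.55: |R|=0.6029
x=-2: |R|=0.1667
x=-10: |R|=0.2500
x=-100: |R|=0.4085
θ=7/10≥1/2 ⇒ |1+3/10x|<|1−7/10x| ∀x<0 ⇒ interval (−∞,0).

interval (−∞, 0). Any h>0 works for λ=-1.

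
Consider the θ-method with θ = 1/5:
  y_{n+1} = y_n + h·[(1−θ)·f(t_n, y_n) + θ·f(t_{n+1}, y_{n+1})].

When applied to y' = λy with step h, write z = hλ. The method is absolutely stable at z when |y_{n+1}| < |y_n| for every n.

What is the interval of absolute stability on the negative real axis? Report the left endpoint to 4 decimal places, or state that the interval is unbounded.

Test eqn y'=λy, z=hλ:
  y_{n+1} = y_n + z·[4/5·y_n + 1/5·y_{n+1}] ⇒ (1 − 1/5z)y_{n+1} = (1 + 4/5z)y_n
  so R(z) = (1 + 4/5z)/(1 − 1/5z).

Boundary: |R(x)|=1, x<0.
x=-1.31: |R|=0.0380
R=−1: 1+4/5x = −1+1/5x ⇒ -3/5x=2 ⇒ x=2/(-3/5)=-3.3333
Confirm numerically:
  x=-2.486: |R|=0.66043 <1
  x=-2.317: |R|=0.58330 <1
  x=-1.969: |R|=0.41268 <1
  x=-1.875: |R|=0.36364 <1
  x=-3.745: |R|=1.14122 >1
  x=-3.367: |R|=1.01207 >1
  x=-3.357: |R|=1.00850 >1
Interval (-3.3333, 0).

z∈(-3.3333,0).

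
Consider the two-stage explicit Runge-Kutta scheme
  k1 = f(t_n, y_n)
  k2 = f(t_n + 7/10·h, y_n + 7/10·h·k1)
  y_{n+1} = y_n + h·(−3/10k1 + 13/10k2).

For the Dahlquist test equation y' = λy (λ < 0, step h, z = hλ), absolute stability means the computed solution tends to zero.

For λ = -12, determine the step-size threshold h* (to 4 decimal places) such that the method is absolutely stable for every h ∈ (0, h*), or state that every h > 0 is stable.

(-1.0989,0); λ=-12 ⇒ h* = (100/91)/12 = 0.0916.

Test eqn y'=λy, z=hλ:
  k1=λy_n ⇒ h·k1=z·y_n;  k2=λ(1+7/10z)y_n ⇒ h·k2=z(1+7/10z)y_n
  y_{n+1}/y_n = 1 − 3/10z + 13/10z(1+7/10z) = 1 + z + 91/100z²
  R(z) = 1 + z + 91/100z².

Boundary: |R(x)|=1, x<0.
x=-1.23: |R|=1.1467
R=1: x+91/100x²=0 ⇒ x=−100/91=-1.0989; min R=1−1/(4·91/100)=0.7253>−1
Confirm numerically:
  x=-1.035: |R|=0.93981 <1
  x=-0.868: |R|=0.81762 <1
  x=-0.651: |R|=0.73466 <1
  x=-0.459: |R|=0.73272 <1
  x=-1.619: |R|=1.76626 >1
  x=-1.562: |R|=1.65826 >1
Interval (-1.0989, 0).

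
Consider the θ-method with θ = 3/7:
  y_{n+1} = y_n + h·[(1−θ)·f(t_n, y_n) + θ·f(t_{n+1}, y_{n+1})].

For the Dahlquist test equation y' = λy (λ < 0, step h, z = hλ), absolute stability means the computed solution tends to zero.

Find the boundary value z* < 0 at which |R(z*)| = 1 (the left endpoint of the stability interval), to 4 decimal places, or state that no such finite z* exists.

left endpoint -14.0000.

On y'=λy, z=hλ:
  y_{n+1} = y_n + z·[4/7·y_n + 3/7·y_{n+1}] ⇒ (1 − 3/7z)y_{n+1} = (1 + 4/7z)y_n
  R(z) = (1 + 4/7z)/(1 − 3/7z).

Solve |R(x)|<1 on ℝ⁻.
x=-1.45: |R|=0.1057
R=−1: 1+4/7x = −1+3/7x ⇒ -1/7x=2 ⇒ x=2/(-1/7)=-14.0000
Confirm numerically:
  x=-12.776: |R|=0.97300 <1
  x=-7.996: |R|=0.80625 <1
  x=-7.917: |R|=0.80219 <1
  x=-7.901: |R|=0.80135 <1
  x=-14.278: |R|=1.00558 >1
  x=-14.089: |R|=1.00181 >1
So |R|<1 on (-14.0000, 0).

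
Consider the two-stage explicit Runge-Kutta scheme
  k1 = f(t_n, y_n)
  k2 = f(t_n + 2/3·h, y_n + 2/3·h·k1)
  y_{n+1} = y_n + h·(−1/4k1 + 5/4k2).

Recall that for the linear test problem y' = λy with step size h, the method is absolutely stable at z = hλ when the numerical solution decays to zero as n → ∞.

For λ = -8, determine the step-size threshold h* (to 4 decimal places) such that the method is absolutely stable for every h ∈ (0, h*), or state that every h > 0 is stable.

Set f=λy, z=hλ:
  k1=λy_n ⇒ h·k1=z·y_n;  k2=λ(1+2/3z)y_n ⇒ h·k2=z(1+2/3z)y_n
  y_{n+1}/y_n = 1 − 1/4z + 5/4z(1+2/3z) = 1 + z + 5/6z²
  ⇒ R(z) = 1 + z + 5/6z².

Need |R(x)|<1, x<0.
x=-1.12: |R|=0.9253
R=1: x+5/6x²=0 ⇒ x=−6/5=-1.2000; min R=1−1/(4·5/6)=0.7000>−1
Confirm numerically:
  x=-1.146: |R|=0.94843 <1
  x=-0.750: |R|=0.71875 <1
  x=-0.594: |R|=0.70003 <1
  x=-1.431: |R|=1.27547 >1
  x=-1.382: |R|=1.20960 >1
  x=-1.323: |R|=1.13561 >1
Stable set (-1.2000, 0).

(-1.2000,0); λ=-8 ⇒ h* = (6/5)/8 = 0.1500.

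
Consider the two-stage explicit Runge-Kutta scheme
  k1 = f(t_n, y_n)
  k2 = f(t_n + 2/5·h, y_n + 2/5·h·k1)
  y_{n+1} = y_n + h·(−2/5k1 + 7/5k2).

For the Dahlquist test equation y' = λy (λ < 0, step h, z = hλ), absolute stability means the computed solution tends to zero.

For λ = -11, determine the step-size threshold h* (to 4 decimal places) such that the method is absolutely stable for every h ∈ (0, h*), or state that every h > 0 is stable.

(-1.7857,0); λ=-11 ⇒ h* = (25/14)/11 = 0.1623.

Set f=λy, z=hλ:
  k1=λy_n ⇒ h·k1=z·y_n;  k2=λ(1+2/5z)y_n ⇒ h·k2=z(1+2/5z)y_n
  y_{n+1}/y_n = 1 − 2/5z + 7/5z(1+2/5z) = 1 + z + 14/25z²
  ⇒ R(z) = 1 + z + 14/25z².

Solve |R(x)|<1 on ℝ⁻.
x=-0.33: |R|=0.7310
R=1: x+14/25x²=0 ⇒ x=−25/14=-1.7857; min R=1−1/(4·14/25)=0.5536>−1
Confirm numerically:
  x=-1.612: |R|=0.84318 <1
  x=-1.501: |R|=0.76068 <1
  x=-1.181: |R|=0.60007 <1
  x=-1.096: |R|=0.57668 <1
  x=-2.350: |R|=1.74260 >1
  x=-2.186: |R|=1.49001 >1
  x=-1.896: |R|=1.11710 >1
Interval (-1.7857, 0).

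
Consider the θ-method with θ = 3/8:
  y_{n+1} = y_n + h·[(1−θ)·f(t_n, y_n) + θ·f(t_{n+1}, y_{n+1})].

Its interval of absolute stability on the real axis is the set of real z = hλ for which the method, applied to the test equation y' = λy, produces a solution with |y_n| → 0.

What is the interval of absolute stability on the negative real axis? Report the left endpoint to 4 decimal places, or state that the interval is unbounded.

z∈(-8.0000,0).

Set f=λy, z=hλ:
  y_{n+1} = y_n + z·[5/8·y_n + 3/8·y_{n+1}] ⇒ (1 − 3/8z)y_{n+1} = (1 + 5/8z)y_n
  so R(z) = (1 + 5/8z)/(1 − 3/8z).

Boundary: |R(x)|=1, x<0.
x=-1.03: |R|=0.2570
R=−1: 1+5/8x = −1+3/8x ⇒ -1/4x=2 ⇒ x=2/(-1/4)=-8.0000
Confirm numerically:
  x=-7.224: |R|=0.94769 <1
  x=-6.744: |R|=0.91102 <1
  x=-4.817: |R|=0.71645 <1
  x=-3.676: |R|=0.54551 <1
  x=-8.473: |R|=1.02831 >1
  x=-8.134: |R|=1.00827 >1
Interval (-8.0000, 0).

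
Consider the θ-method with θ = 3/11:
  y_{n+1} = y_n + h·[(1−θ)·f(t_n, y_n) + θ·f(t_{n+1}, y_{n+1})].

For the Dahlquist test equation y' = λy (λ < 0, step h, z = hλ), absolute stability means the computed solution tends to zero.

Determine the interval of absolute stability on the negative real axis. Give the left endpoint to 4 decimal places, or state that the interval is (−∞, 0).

With y'=λy (z=hλ):
  y_{n+1} = y_n + z·[8/11·y_n + 3/11·y_{n+1}] ⇒ (1 − 3/11z)y_{n+1} = (1 + 8/11z)y_n
  Hence R(z) = (1 + 8/11z)/(1 − 3/11z).

Solve |R(x)|<1 on ℝ⁻.
x=-1.52: |R|=0.0746
R=−1: 1+8/11x = −1+3/11x ⇒ -5/11x=2 ⇒ x=2/(-5/11)=-4.4000
Confirm numerically:
  x=-3.912: |R|=0.89268 <1
  x=-2.792: |R|=0.58505 <1
  x=-2.218: |R|=0.38201 <1
  x=-2.136: |R|=0.34972 <1
  x=-4.893: |R|=1.09599 >1
  x=-4.746: |R|=1.06855 >1
Interval (-4.4000, 0).

z∈(-4.4000,0).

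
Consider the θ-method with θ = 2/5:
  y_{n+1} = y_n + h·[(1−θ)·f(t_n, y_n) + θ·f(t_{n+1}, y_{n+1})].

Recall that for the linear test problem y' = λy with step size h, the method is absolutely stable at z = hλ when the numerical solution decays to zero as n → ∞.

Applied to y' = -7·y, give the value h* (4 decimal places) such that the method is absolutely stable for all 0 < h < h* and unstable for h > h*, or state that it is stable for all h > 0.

(-10.0000,0); λ=-7 ⇒ h* = (10)/7 = 1.4286.

With y'=λy (z=hλ):
  y_{n+1} = y_n + z·[3/5·y_n + 2/5·y_{n+1}] ⇒ (1 − 2/5z)y_{n+1} = (1 + 3/5z)y_n
  Hence R(z) = (1 + 3/5z)/(1 − 2/5z).

Solve |R(x)|<1 on ℝ⁻.
x=-0.93: |R|=0.3222
R=−1: 1+3/5x = −1+2/5x ⇒ -1/5x=2 ⇒ x=2/(-1/5)=-10.0000
Confirm numerically:
  x=-9.360: |R|=0.97302 <1
  x=-9.169: |R|=0.96439 <1
  x=-7.050: |R|=0.84555 <1
  x=-10.585: |R|=1.02235 >1
  x=-10.394: |R|=1.01528 >1
  x=-10.050: |R|=1.00199 >1
Stable set (-10.0000, 0).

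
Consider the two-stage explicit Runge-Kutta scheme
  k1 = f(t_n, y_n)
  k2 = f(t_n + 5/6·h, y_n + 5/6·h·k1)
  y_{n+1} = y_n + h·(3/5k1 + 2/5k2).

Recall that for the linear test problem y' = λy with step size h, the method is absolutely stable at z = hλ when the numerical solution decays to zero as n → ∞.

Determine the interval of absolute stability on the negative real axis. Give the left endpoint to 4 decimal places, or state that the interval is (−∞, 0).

Test eqn y'=λy, z=hλ:
  k1=λy_n ⇒ h·k1=z·y_n;  k2=λ(1+5/6z)y_n ⇒ h·k2=z(1+5/6z)y_n
  y_{n+1}/y_n = 1 + 3/5z + 2/5z(1+5/6z) = 1 + z + 1/3z²
  R(z) = 1 + z + 1/3z².

Solve |R(x)|<1 on ℝ⁻.
x=-0.74: |R|=0.4425
R=1: x+1/3x²=0 ⇒ x=−3=-3.0000; min R=1−1/(4·1/3)=0.2500>−1
Confirm numerically:
  x=-2.833: |R|=0.84230 <1
  x=-2.161: |R|=0.39564 <1
  x=-1.573: |R|=0.25178 <1
  x=-3.273: |R|=1.29784 >1
  x=-3.229: |R|=1.24648 >1
  x=-3.048: |R|=1.04877 >1
Interval (-3.0000, 0).

(-3.0000, 0).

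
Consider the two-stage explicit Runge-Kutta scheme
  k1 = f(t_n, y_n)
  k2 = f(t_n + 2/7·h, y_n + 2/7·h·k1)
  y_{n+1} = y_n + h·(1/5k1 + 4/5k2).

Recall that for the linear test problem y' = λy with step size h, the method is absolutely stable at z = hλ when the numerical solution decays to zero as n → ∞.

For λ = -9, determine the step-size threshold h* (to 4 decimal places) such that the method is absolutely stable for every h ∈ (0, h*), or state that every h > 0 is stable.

Set f=λy, z=hλ:
  k1=λy_n ⇒ h·k1=z·y_n;  k2=λ(1+2/7z)y_n ⇒ h·k2=z(1+2/7z)y_n
  y_{n+1}/y_n = 1 + 1/5z + 4/5z(1+2/7z) = 1 + z + 8/35z²
  ⇒ R(z) = 1 + z + 8/35z².

Need |R(x)|<1, x<0.
x=-0.32: |R|=0.7034
R=1: x+8/35x²=0 ⇒ x=−35/8=-4.3750; min R=1−1/(4·8/35)=-0.0938>−1
Confirm numerically:
  x=-4.249: |R|=0.87763 <1
  x=-3.409: |R|=0.24729 <1
  x=-2.868: |R|=0.01210 <1
  x=-2.587: |R|=0.05727 <1
  x=-4.963: |R|=1.66703 >1
  x=-4.431: |R|=1.05672 >1
So |R|<1 on (-4.3750, 0).

(-4.3750,0); λ=-9 ⇒ h* = (35/8)/9 = 0.4861.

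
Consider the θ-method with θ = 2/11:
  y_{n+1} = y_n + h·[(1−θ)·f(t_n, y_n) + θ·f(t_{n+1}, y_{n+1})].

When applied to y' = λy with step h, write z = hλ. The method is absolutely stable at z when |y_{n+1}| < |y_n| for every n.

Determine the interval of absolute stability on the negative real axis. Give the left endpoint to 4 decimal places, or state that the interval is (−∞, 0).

z∈(-3.1429,0).

Set f=λy, z=hλ:
  y_{n+1} = y_n + z·[9/11·y_n + 2/11·y_{n+1}] ⇒ (1 − 2/11z)y_{n+1} = (1 + 9/11z)y_n
  Hence R(z) = (1 + 9/11z)/(1 − 2/11z).

Solve |R(x)|<1 on ℝ⁻.
x=-0.39: |R|=0.6358
R=−1: 1+9/11x = −1+2/11x ⇒ -7/11x=2 ⇒ x=2/(-7/11)=-3.1429
Confirm numerically:
  x=-3.017: |R|=0.94828 <1
  x=-2.742: |R|=0.82977 <1
  x=-1.367: |R|=0.09487 <1
  x=-1.277: |R|=0.03637 <1
  x=-3.319: |R|=1.06991 >1
  x=-3.300: |R|=1.06250 >1
  x=-3.269: |R|=1.05035 >1
Interval (-3.1429, 0).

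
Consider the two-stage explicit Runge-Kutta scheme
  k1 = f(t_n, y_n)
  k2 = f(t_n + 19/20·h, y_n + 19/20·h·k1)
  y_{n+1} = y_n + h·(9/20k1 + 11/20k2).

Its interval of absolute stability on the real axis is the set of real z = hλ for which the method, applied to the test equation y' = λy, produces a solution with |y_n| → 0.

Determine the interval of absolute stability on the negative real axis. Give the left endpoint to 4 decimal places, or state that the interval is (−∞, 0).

z∈(-1.9139,0).

On y'=λy, z=hλ:
  k1=λy_n ⇒ h·k1=z·y_n;  k2=λ(1+19/20z)y_n ⇒ h·k2=z(1+19/20z)y_n
  y_{n+1}/y_n = 1 + 9/20z + 11/20z(1+19/20z) = 1 + z + 209/400z²
  so R(z) = 1 + z + 209/400z².

Find x<0 with |R(x)|<1.
x=-1.09: |R|=0.5308
R=1: x+209/400x²=0 ⇒ x=−400/209=-1.9139; min R=1−1/(4·209/400)=0.5215>−1
Confirm numerically:
  x=-1.824: |R|=0.91434 <1
  x=-1.754: |R|=0.85348 <1
  x=-1.042: |R|=0.52531 <1
  x=-2.295: |R|=1.45702 >1
  x=-2.154: |R|=1.27025 >1
  x=-1.998: |R|=1.08782 >1
So |R|<1 on (-1.9139, 0).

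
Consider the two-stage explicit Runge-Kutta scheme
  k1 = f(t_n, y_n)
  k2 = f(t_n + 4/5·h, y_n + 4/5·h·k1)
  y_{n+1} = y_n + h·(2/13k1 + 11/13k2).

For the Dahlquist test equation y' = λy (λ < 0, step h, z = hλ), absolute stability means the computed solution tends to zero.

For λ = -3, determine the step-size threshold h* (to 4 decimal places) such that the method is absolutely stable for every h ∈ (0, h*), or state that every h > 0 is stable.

On y'=λy, z=hλ:
  k1=λy_n ⇒ h·k1=z·y_n;  k2=λ(1+4/5z)y_n ⇒ h·k2=z(1+4/5z)y_n
  y_{n+1}/y_n = 1 + 2/13z + 11/13z(1+4/5z) = 1 + z + 44/65z²
  R(z) = 1 + z + 44/65z².

Find x<0 with |R(x)|<1.
x=-0.31: |R|=0.7551
R=1: x+44/65x²=0 ⇒ x=−65/44=-1.4773; min R=1−1/(4·44/65)=0.6307>−1
Confirm numerically:
  x=-1.390: |R|=0.91788 <1
  x=-1.231: |R|=0.79478 <1
  x=-0.943: |R|=0.65895 <1
  x=-0.895: |R|=0.64723 <1
  x=-1.978: |R|=1.67045 >1
  x=-1.873: |R|=1.50173 >1
So |R|<1 on (-1.4773, 0).

(-1.4773,0); λ=-3 ⇒ h* = (65/44)/3 = 0.4924.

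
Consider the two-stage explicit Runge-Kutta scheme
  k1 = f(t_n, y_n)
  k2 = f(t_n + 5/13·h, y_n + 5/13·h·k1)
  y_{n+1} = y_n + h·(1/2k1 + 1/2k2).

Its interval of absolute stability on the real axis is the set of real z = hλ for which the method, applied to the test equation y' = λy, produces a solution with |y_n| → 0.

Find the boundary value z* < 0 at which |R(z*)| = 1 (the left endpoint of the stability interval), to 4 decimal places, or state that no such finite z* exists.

z* = -5.2000.

On y'=λy, z=hλ:
  k1=λy_n ⇒ h·k1=z·y_n;  k2=λ(1+5/13z)y_n ⇒ h·k2=z(1+5/13z)y_n
  y_{n+1}/y_n = 1 + 1/2z + 1/2z(1+5/13z) = 1 + z + 5/26z²
  so R(z) = 1 + z + 5/26z².

Boundary: |R(x)|=1, x<0.
x=-0.98: |R|=0.2047
R=1: x+5/26x²=0 ⇒ x=−26/5=-5.2000; min R=1−1/(4·5/26)=-0.3000>−1
Confirm numerically:
  x=-4.987: |R|=0.79572 <1
  x=-4.540: |R|=0.42377 <1
  x=-4.305: |R|=0.25904 <1
  x=-2.854: |R|=0.28759 <1
  x=-5.603: |R|=1.43423 >1
  x=-5.441: |R|=1.25217 >1
  x=-5.303: |R|=1.10504 >1
So |R|<1 on (-5.2000, 0).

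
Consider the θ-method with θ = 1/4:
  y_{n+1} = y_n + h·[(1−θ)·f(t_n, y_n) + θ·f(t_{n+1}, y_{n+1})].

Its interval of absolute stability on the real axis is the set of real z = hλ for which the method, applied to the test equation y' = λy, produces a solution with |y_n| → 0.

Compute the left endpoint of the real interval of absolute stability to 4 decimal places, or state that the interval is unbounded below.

left endpoint -4.0000.

Test eqn y'=λy, z=hλ:
  y_{n+1} = y_n + z·[3/4·y_n + 1/4·y_{n+1}] ⇒ (1 − 1/4z)y_{n+1} = (1 + 3/4z)y_n
  so R(z) = (1 + 3/4z)/(1 − 1/4z).

Boundary: |R(x)|=1, x<0.
x=-0.44: |R|=0.6036
R=−1: 1+3/4x = −1+1/4x ⇒ -1/2x=2 ⇒ x=2/(-1/2)=-4.0000
Confirm numerically:
  x=-3.449: |R|=0.85206 <1
  x=-2.517: |R|=0.54488 <1
  x=-2.180: |R|=0.41100 <1
  x=-2.176: |R|=0.40933 <1
  x=-4.548: |R|=1.12822 >1
  x=-4.405: |R|=1.09637 >1
  x=-4.160: |R|=1.03922 >1
Stable set (-4.0000, 0).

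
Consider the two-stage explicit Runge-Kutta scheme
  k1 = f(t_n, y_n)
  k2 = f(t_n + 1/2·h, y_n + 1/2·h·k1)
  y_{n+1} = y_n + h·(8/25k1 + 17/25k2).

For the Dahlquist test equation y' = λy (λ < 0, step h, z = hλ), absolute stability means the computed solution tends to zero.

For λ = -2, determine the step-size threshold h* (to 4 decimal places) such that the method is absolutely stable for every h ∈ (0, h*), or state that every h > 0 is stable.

(-2.9412,0); λ=-2 ⇒ h* = (50/17)/2 = 1.4706.

Test eqn y'=λy, z=hλ:
  k1=λy_n ⇒ h·k1=z·y_n;  k2=λ(1+1/2z)y_n ⇒ h·k2=z(1+1/2z)y_n
  y_{n+1}/y_n = 1 + 8/25z + 17/25z(1+1/2z) = 1 + z + 17/50z²
  so R(z) = 1 + z + 17/50z².

Find x<0 with |R(x)|<1.
x=-0.62: |R|=0.5107
R=1: x+17/50x²=0 ⇒ x=−50/17=-2.9412; min R=1−1/(4·17/50)=0.2647>−1
Confirm numerically:
  x=-2.415: |R|=0.56796 <1
  x=-1.630: |R|=0.27335 <1
  x=-1.560: |R|=0.26742 <1
  x=-3.331: |R|=1.44149 >1
  x=-3.242: |R|=1.33159 >1
  x=-3.011: |R|=1.07148 >1
Stable set (-2.9412, 0).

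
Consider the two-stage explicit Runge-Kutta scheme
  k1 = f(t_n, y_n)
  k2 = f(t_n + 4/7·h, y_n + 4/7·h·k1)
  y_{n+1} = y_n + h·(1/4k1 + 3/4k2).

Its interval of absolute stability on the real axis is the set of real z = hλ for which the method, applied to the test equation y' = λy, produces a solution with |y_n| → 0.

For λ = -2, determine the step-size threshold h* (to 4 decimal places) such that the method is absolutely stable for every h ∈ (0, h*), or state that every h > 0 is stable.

(-2.3333,0); λ=-2 ⇒ h* = (7/3)/2 = 1.1667.

Test eqn y'=λy, z=hλ:
  k1=λy_n ⇒ h·k1=z·y_n;  k2=λ(1+4/7z)y_n ⇒ h·k2=z(1+4/7z)y_n
  y_{n+1}/y_n = 1 + 1/4z + 3/4z(1+4/7z) = 1 + z + 3/7z²
  Hence R(z) = 1 + z + 3/7z².

Boundary: |R(x)|=1, x<0.
x=-1.08: |R|=0.4199
R=1: x+3/7x²=0 ⇒ x=−7/3=-2.3333; min R=1−1/(4·3/7)=0.4167>−1
Confirm numerically:
  x=-2.170: |R|=0.84810 <1
  x=-1.332: |R|=0.42838 <1
  x=-1.022: |R|=0.42564 <1
  x=-2.830: |R|=1.60239 >1
  x=-2.577: |R|=1.26911 >1
  x=-2.546: |R|=1.23205 >1
So |R|<1 on (-2.3333, 0).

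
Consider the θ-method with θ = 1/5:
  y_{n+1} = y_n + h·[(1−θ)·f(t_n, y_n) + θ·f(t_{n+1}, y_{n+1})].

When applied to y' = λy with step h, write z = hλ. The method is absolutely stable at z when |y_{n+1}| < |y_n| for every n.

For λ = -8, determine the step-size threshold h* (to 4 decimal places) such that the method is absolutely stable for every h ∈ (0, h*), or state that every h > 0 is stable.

With y'=λy (z=hλ):
  y_{n+1} = y_n + z·[4/5·y_n + 1/5·y_{n+1}] ⇒ (1 − 1/5z)y_{n+1} = (1 + 4/5z)y_n
  ⇒ R(z) = (1 + 4/5z)/(1 − 1/5z).

Boundary: |R(x)|=1, x<0.
x=-0.33: |R|=0.6904
R=−1: 1+4/5x = −1+1/5x ⇒ -3/5x=2 ⇒ x=2/(-3/5)=-3.3333
Confirm numerically:
  x=-2.207: |R|=0.53115 <1
  x=-2.162: |R|=0.50935 <1
  x=-2.096: |R|=0.47689 <1
  x=-1.733: |R|=0.28694 <1
  x=-3.797: |R|=1.15812 >1
  x=-3.720: |R|=1.13303 >1
  x=-3.714: |R|=1.13105 >1
Interval (-3.3333, 0).

(-3.3333,0); λ=-8 ⇒ h* = (10/3)/8 = 0.4167.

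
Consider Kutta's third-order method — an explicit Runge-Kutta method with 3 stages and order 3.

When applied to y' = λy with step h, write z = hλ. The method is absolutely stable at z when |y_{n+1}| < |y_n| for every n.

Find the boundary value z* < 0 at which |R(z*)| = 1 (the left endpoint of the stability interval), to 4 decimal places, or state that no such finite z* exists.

z* = -2.5127.

Set f=λy, z=hλ:
  order 3, 3-stage ⇒ R(z)=1+z+z^2/2+z^3/6
  (e.g. R(-1.22)=0.22156, |R|=0.22156)

Boundary: |R(x)|=1, x<0.
x=-1.22: |R|=0.2216
|R(-1.35)|=0.1512 |R(-1.32)|=0.1679 |R(-1.23)|=0.2163
Bisect:
  x_lo=-2.9624 |R|=1.9075  x_hi=-0.2476 |R|=0.7805
  mid=-1.60503 |R|=0.00609 →hi
  mid=-2.28373 |R|=0.66112 →hi
  mid=-2.62308 |R|=1.19085 →lo
  mid=-2.45341 |R|=0.90507 →hi
  mid=-2.53825 |R|=1.04242 →lo
  mid=-2.49583 |R|=0.97240 →hi
  mid=-2.51704 |R|=1.00707 →lo
  mid=-2.50643 |R|=0.98965 →hi
  mid=-2.51173 |R|=0.99834 →hi
  ...
  [-2.51289,-2.51273] ⇒ x*=-2.5127
Interval (-2.5127, 0).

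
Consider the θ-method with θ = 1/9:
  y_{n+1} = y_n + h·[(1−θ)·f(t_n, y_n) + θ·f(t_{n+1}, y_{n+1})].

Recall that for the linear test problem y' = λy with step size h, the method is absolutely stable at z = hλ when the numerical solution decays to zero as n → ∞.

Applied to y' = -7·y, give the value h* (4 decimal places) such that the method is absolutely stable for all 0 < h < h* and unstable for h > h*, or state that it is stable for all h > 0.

On y'=λy, z=hλ:
  y_{n+1} = y_n + z·[8/9·y_n + 1/9·y_{n+1}] ⇒ (1 − 1/9z)y_{n+1} = (1 + 8/9z)y_n
  so R(z) = (1 + 8/9z)/(1 − 1/9z).

Solve |R(x)|<1 on ℝ⁻.
x=-0.76: |R|=0.2992
R=−1: 1+8/9x = −1+1/9x ⇒ -7/9x=2 ⇒ x=2/(-7/9)=-2.5714
Confirm numerically:
  x=-2.133: |R|=0.72433 <1
  x=-2.096: |R|=0.70007 <1
  x=-1.602: |R|=0.35993 <1
  x=-1.545: |R|=0.31863 <1
  x=-2.996: |R|=1.24775 >1
  x=-2.764: |R|=1.11459 >1
Stable set (-2.5714, 0).

(-2.5714,0); λ=-7 ⇒ h* = (18/7)/7 = 0.3673.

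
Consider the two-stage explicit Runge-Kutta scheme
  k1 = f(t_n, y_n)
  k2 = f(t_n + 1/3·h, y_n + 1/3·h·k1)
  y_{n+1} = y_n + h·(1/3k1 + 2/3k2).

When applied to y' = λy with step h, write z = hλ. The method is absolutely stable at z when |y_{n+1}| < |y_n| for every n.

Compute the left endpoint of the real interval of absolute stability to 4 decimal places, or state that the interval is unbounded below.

left endpoint -4.5000.

On y'=λy, z=hλ:
  k1=λy_n ⇒ h·k1=z·y_n;  k2=λ(1+1/3z)y_n ⇒ h·k2=z(1+1/3z)y_n
  y_{n+1}/y_n = 1 + 1/3z + 2/3z(1+1/3z) = 1 + z + 2/9z²
  Hence R(z) = 1 + z + 2/9z².

Find x<0 with |R(x)|<1.
x=-1.11: |R|=0.1638
R=1: x+2/9x²=0 ⇒ x=−9/2=-4.5000; min R=1−1/(4·2/9)=-0.1250>−1
Confirm numerically:
  x=-3.624: |R|=0.29453 <1
  x=-3.425: |R|=0.18181 <1
  x=-3.078: |R|=0.02735 <1
  x=-2.176: |R|=0.12378 <1
  x=-4.682: |R|=1.18936 >1
  x=-4.531: |R|=1.03121 >1
Interval (-4.5000, 0).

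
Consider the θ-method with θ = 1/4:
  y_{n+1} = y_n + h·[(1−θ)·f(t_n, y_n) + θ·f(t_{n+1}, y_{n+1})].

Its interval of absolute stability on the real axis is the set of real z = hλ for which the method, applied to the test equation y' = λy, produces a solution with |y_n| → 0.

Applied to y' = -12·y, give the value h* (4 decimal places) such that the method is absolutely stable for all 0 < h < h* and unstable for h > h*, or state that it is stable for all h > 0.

(-4.0000,0); λ=-12 ⇒ h* = (4)/12 = 0.3333.

Test eqn y'=λy, z=hλ:
  y_{n+1} = y_n + z·[3/4·y_n + 1/4·y_{n+1}] ⇒ (1 − 1/4z)y_{n+1} = (1 + 3/4z)y_n
  R(z) = (1 + 3/4z)/(1 − 1/4z).

Need |R(x)|<1, x<0.
x=-0.65: |R|=0.4409
R=−1: 1+3/4x = −1+1/4x ⇒ -1/2x=2 ⇒ x=2/(-1/2)=-4.0000
Confirm numerically:
  x=-3.435: |R|=0.84802 <1
  x=-1.860: |R|=0.26962 <1
  x=-1.663: |R|=0.17464 <1
  x=-4.559: |R|=1.13062 >1
  x=-4.468: |R|=1.11053 >1
  x=-4.435: |R|=1.10314 >1
Stable set (-4.0000, 0).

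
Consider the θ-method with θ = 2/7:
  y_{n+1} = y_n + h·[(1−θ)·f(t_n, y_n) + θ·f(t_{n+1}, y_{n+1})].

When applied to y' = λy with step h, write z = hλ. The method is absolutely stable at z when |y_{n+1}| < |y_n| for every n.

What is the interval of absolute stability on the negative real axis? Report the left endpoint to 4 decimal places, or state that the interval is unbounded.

z∈(-4.6667,0).

With y'=λy (z=hλ):
  y_{n+1} = y_n + z·[5/7·y_n + 2/7·y_{n+1}] ⇒ (1 − 2/7z)y_{n+1} = (1 + 5/7z)y_n
  ⇒ R(z) = (1 + 5/7z)/(1 − 2/7z).

Boundary: |R(x)|=1, x<0.
x=-1.14: |R|=0.1401
R=−1: 1+5/7x = −1+2/7x ⇒ -3/7x=2 ⇒ x=2/(-3/7)=-4.6667
Confirm numerically:
  x=-4.136: |R|=0.89576 <1
  x=-3.883: |R|=0.84078 <1
  x=-3.792: |R|=0.82008 <1
  x=-3.135: |R|=0.65373 <1
  x=-5.234: |R|=1.09744 >1
  x=-4.988: |R|=1.05679 >1
Stable set (-4.6667, 0).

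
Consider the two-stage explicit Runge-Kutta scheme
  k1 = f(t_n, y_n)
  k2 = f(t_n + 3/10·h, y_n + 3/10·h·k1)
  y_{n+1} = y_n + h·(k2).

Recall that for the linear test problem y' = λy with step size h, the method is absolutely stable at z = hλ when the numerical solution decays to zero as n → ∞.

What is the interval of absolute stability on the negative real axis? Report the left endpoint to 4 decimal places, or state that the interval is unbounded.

z∈(-3.3333,0).

Set f=λy, z=hλ:
  k1=λy_n ⇒ h·k1=z·y_n;  k2=λ(1+3/10z)y_n ⇒ h·k2=z(1+3/10z)y_n
  y_{n+1}/y_n = 1 + z(1+3/10z) = 1 + z + 3/10z²
  R(z) = 1 + z + 3/10z².

Find x<0 with |R(x)|<1.
x=-1.46: |R|=0.1795
R=1: x+3/10x²=0 ⇒ x=−10/3=-3.3333; min R=1−1/(4·3/10)=0.1667>−1
Confirm numerically:
  x=-2.828: |R|=0.57128 <1
  x=-2.604: |R|=0.43024 <1
  x=-1.922: |R|=0.18623 <1
  x=-3.791: |R|=1.52050 >1
  x=-3.560: |R|=1.24208 >1
  x=-3.364: |R|=1.03095 >1
Interval (-3.3333, 0).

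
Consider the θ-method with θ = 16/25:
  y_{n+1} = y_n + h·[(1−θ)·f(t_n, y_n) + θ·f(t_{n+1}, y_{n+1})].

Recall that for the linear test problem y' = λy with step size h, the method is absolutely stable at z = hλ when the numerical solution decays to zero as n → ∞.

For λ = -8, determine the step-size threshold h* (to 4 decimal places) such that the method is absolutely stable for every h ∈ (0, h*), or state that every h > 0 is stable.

unbounded; (−∞, 0). Any h>0 works for λ=-8.

On y'=λy, z=hλ:
  y_{n+1} = y_n + z·[9/25·y_n + 16/25·y_{n+1}] ⇒ (1 − 16/25z)y_{n+1} = (1 + 9/25z)y_n
  so R(z) = (1 + 9/25z)/(1 − 16/25z).

Need |R(x)|<1, x<0.
x=-0.78: |R|=0.4797
x=-2: |R|=0.1228
x=-10: |R|=0.3514
x=-100: |R|=0.5385
θ=16/25≥1/2 ⇒ |1+9/25x|<|1−16/25x| ∀x<0 ⇒ interval (−∞,0).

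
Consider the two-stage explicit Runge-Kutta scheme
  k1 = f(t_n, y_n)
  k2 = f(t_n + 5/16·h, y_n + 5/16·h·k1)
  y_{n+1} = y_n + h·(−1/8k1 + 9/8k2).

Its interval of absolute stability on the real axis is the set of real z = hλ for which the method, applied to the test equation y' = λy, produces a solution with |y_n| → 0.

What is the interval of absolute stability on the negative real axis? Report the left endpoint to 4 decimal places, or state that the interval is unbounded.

On y'=λy, z=hλ:
  k1=λy_n ⇒ h·k1=z·y_n;  k2=λ(1+5/16z)y_n ⇒ h·k2=z(1+5/16z)y_n
  y_{n+1}/y_n = 1 − 1/8z + 9/8z(1+5/16z) = 1 + z + 45/128z²
  Hence R(z) = 1 + z + 45/128z².

Need |R(x)|<1, x<0.
x=-1.6: |R|=0.3000
R=1: x+45/128x²=0 ⇒ x=−128/45=-2.8444; min R=1−1/(4·45/128)=0.2889>−1
Confirm numerically:
  x=-2.810: |R|=0.96597 <1
  x=-1.750: |R|=0.32666 <1
  x=-1.461: |R|=0.28942 <1
  x=-3.420: |R|=1.69202 >1
  x=-3.353: |R|=1.59948 >1
  x=-3.246: |R|=1.45824 >1
So |R|<1 on (-2.8444, 0).

(-2.8444, 0).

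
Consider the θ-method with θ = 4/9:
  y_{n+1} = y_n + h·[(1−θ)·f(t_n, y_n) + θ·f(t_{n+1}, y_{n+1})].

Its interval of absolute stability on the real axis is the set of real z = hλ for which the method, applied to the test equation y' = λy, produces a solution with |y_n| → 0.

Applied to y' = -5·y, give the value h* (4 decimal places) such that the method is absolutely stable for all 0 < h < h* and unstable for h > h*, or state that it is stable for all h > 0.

With y'=λy (z=hλ):
  y_{n+1} = y_n + z·[5/9·y_n + 4/9·y_{n+1}] ⇒ (1 − 4/9z)y_{n+1} = (1 + 5/9z)y_n
  R(z) = (1 + 5/9z)/(1 − 4/9z).

Boundary: |R(x)|=1, x<0.
x=-1.72: |R|=0.0252
R=−1: 1+5/9x = −1+4/9x ⇒ -1/9x=2 ⇒ x=2/(-1/9)=-18.0000
Confirm numerically:
  x=-17.450: |R|=0.99302 <1
  x=-17.220: |R|=0.98998 <1
  x=-13.246: |R|=0.92330 <1
  x=-18.174: |R|=1.00213 >1
  x=-18.135: |R|=1.00166 >1
  x=-18.106: |R|=1.00130 >1
Interval (-18.0000, 0).

(-18.0000,0); λ=-5 ⇒ h* = (18)/5 = 3.6000.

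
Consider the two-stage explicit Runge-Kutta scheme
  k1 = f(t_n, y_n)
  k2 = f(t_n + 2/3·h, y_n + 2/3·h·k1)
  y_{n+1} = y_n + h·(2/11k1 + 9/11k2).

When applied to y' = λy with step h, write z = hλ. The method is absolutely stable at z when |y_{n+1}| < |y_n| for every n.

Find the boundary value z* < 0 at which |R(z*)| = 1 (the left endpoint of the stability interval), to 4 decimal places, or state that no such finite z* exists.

left endpoint -1.8333.

With y'=λy (z=hλ):
  k1=λy_n ⇒ h·k1=z·y_n;  k2=λ(1+2/3z)y_n ⇒ h·k2=z(1+2/3z)y_n
  y_{n+1}/y_n = 1 + 2/11z + 9/11z(1+2/3z) = 1 + z + 6/11z²
  so R(z) = 1 + z + 6/11z².

Boundary: |R(x)|=1, x<0.
x=-0.95: |R|=0.5423
R=1: x+6/11x²=0 ⇒ x=−11/6=-1.8333; min R=1−1/(4·6/11)=0.5417>−1
Confirm numerically:
  x=-1.356: |R|=0.64695 <1
  x=-1.272: |R|=0.61054 <1
  x=-1.164: |R|=0.57503 <1
  x=-2.236: |R|=1.49111 >1
  x=-2.170: |R|=1.39849 >1
  x=-1.940: |R|=1.11287 >1
So |R|<1 on (-1.8333, 0).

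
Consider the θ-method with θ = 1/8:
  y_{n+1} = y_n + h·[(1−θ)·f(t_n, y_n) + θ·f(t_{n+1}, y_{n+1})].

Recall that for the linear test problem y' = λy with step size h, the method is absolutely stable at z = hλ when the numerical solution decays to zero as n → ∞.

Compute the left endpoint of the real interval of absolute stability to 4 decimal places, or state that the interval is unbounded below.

left endpoint -2.6667.

Test eqn y'=λy, z=hλ:
  y_{n+1} = y_n + z·[7/8·y_n + 1/8·y_{n+1}] ⇒ (1 − 1/8z)y_{n+1} = (1 + 7/8z)y_n
  R(z) = (1 + 7/8z)/(1 − 1/8z).

Solve |R(x)|<1 on ℝ⁻.
x=-1.6: |R|=0.3333
R=−1: 1+7/8x = −1+1/8x ⇒ -3/4x=2 ⇒ x=2/(-3/4)=-2.6667
Confirm numerically:
  x=-2.154: |R|=0.69707 <1
  x=-1.725: |R|=0.41902 <1
  x=-1.703: |R|=0.40410 <1
  x=-1.557: |R|=0.30334 <1
  x=-3.159: |R|=1.26472 >1
  x=-2.974: |R|=1.16803 >1
Stable set (-2.6667, 0).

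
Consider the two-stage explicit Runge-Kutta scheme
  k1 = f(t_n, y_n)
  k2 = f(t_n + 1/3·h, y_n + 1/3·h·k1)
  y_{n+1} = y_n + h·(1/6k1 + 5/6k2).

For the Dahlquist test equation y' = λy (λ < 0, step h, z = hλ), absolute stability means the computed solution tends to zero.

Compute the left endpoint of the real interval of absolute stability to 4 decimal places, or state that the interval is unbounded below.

On y'=λy, z=hλ:
  k1=λy_n ⇒ h·k1=z·y_n;  k2=λ(1+1/3z)y_n ⇒ h·k2=z(1+1/3z)y_n
  y_{n+1}/y_n = 1 + 1/6z + 5/6z(1+1/3z) = 1 + z + 5/18z²
  so R(z) = 1 + z + 5/18z².

Solve |R(x)|<1 on ℝ⁻.
x=-1.26: |R|=0.1810
R=1: x+5/18x²=0 ⇒ x=−18/5=-3.6000; min R=1−1/(4·5/18)=0.1000>−1
Confirm numerically:
  x=-3.379: |R|=0.79257 <1
  x=-3.033: |R|=0.52230 <1
  x=-2.951: |R|=0.46800 <1
  x=-3.940: |R|=1.37211 >1
  x=-3.834: |R|=1.24921 >1
Stable set (-3.6000, 0).

left endpoint -3.6000.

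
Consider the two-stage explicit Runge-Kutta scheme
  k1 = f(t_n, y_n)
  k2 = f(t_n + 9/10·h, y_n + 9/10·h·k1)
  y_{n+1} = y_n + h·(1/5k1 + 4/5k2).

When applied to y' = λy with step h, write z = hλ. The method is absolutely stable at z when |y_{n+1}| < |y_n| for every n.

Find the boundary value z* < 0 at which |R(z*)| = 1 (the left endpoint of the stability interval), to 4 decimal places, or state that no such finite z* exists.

Test eqn y'=λy, z=hλ:
  k1=λy_n ⇒ h·k1=z·y_n;  k2=λ(1+9/10z)y_n ⇒ h·k2=z(1+9/10z)y_n
  y_{n+1}/y_n = 1 + 1/5z + 4/5z(1+9/10z) = 1 + z + 18/25z²
  ⇒ R(z) = 1 + z + 18/25z².

Find x<0 with |R(x)|<1.
x=-1.62: |R|=1.2696
R=1: x+18/25x²=0 ⇒ x=−25/18=-1.3889; min R=1−1/(4·18/25)=0.6528>−1
Confirm numerically:
  x=-1.142: |R|=0.79700 <1
  x=-0.854: |R|=0.67111 <1
  x=-0.777: |R|=0.65768 <1
  x=-0.620: |R|=0.65677 <1
  x=-1.846: |R|=1.60756 >1
  x=-1.619: |R|=1.26824 >1
  x=-1.425: |R|=1.03705 >1
So |R|<1 on (-1.3889, 0).

z* = -1.3889.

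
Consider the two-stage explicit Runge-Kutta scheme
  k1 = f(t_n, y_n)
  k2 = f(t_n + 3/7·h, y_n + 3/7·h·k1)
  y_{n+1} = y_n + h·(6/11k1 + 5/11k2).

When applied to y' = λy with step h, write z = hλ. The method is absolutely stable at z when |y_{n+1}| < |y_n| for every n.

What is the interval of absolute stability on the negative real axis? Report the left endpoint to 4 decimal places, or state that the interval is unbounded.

Test eqn y'=λy, z=hλ:
  k1=λy_n ⇒ h·k1=z·y_n;  k2=λ(1+3/7z)y_n ⇒ h·k2=z(1+3/7z)y_n
  y_{n+1}/y_n = 1 + 6/11z + 5/11z(1+3/7z) = 1 + z + 15/77z²
  ⇒ R(z) = 1 + z + 15/77z².

Need |R(x)|<1, x<0.
x=-1.27: |R|=0.0442
R=1: x+15/77x²=0 ⇒ x=−77/15=-5.1333; min R=1−1/(4·15/77)=-0.2833>−1
Confirm numerically:
  x=-4.494: |R|=0.44029 <1
  x=-3.000: |R|=0.24675 <1
  x=-2.953: |R|=0.25426 <1
  x=-2.176: |R|=0.25360 <1
  x=-5.622: |R|=1.53519 >1
  x=-5.336: |R|=1.21067 >1
Interval (-5.1333, 0).

(-5.1333, 0).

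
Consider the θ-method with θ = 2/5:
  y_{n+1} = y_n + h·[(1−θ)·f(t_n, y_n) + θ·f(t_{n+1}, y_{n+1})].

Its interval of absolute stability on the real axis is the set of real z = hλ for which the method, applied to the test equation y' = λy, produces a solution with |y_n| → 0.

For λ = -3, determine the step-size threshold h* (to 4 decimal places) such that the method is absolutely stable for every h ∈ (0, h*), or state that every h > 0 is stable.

(-10.0000,0); λ=-3 ⇒ h* = (10)/3 = 3.3333.

Set f=λy, z=hλ:
  y_{n+1} = y_n + z·[3/5·y_n + 2/5·y_{n+1}] ⇒ (1 − 2/5z)y_{n+1} = (1 + 3/5z)y_n
  ⇒ R(z) = (1 + 3/5z)/(1 − 2/5z).

Boundary: |R(x)|=1, x<0.
x=-0.36: |R|=0.6853
R=−1: 1+3/5x = −1+2/5x ⇒ -1/5x=2 ⇒ x=2/(-1/5)=-10.0000
Confirm numerically:
  x=-8.929: |R|=0.95315 <1
  x=-8.107: |R|=0.91077 <1
  x=-7.641: |R|=0.88369 <1
  x=-10.583: |R|=1.02228 >1
  x=-10.166: |R|=1.00655 >1
So |R|<1 on (-10.0000, 0).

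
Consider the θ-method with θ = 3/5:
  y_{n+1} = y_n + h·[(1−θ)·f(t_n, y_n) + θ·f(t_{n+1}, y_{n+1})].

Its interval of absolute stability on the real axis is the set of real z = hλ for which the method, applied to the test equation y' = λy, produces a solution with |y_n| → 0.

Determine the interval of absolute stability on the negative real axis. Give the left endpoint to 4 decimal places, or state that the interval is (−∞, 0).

unbounded; (−∞, 0).

With y'=λy (z=hλ):
  y_{n+1} = y_n + z·[2/5·y_n + 3/5·y_{n+1}] ⇒ (1 − 3/5z)y_{n+1} = (1 + 2/5z)y_n
  Hence R(z) = (1 + 2/5z)/(1 − 3/5z).

Solve |R(x)|<1 on ℝ⁻.
x=-0.79: |R|=0.4640
x=-2: |R|=0.0909
x=-10: |R|=0.4286
x=-100: |R|=0.6393
θ=3/5≥1/2 ⇒ |1+2/5x|<|1−3/5x| ∀x<0 ⇒ unbounded interval.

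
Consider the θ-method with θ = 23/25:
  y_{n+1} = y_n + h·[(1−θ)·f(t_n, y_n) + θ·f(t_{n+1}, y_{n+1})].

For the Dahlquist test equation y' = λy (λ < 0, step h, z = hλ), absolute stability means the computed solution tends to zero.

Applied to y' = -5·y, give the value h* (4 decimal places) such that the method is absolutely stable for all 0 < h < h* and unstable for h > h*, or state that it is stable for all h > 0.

unbounded; (−∞, 0). Any h>0 works for λ=-5.

With y'=λy (z=hλ):
  y_{n+1} = y_n + z·[2/25·y_n + 23/25·y_{n+1}] ⇒ (1 − 23/25z)y_{n+1} = (1 + 2/25z)y_n
  Hence R(z) = (1 + 2/25z)/(1 − 23/25z).

Find x<0 with |R(x)|<1.
x=-1.1: |R|=0.4533
x=-2: |R|=0.2958
x=-10: |R|=0.0196
x=-100: |R|=0.0753
θ=23/25≥1/2 ⇒ |1+2/25x|<|1−23/25x| ∀x<0 ⇒ unbounded interval.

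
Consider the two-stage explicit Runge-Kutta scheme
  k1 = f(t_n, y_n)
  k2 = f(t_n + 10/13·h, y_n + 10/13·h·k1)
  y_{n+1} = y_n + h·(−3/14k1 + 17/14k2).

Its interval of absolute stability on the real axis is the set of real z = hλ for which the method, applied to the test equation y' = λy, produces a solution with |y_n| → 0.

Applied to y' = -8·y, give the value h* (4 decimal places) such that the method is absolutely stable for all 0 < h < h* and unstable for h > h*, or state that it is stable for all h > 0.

(-1.0706,0); λ=-8 ⇒ h* = (91/85)/8 = 0.1338.

Set f=λy, z=hλ:
  k1=λy_n ⇒ h·k1=z·y_n;  k2=λ(1+10/13z)y_n ⇒ h·k2=z(1+10/13z)y_n
  y_{n+1}/y_n = 1 − 3/14z + 17/14z(1+10/13z) = 1 + z + 85/91z²
  ⇒ R(z) = 1 + z + 85/91z².

Boundary: |R(x)|=1, x<0.
x=-1.28: |R|=1.2504
R=1: x+85/91x²=0 ⇒ x=−91/85=-1.0706; min R=1−1/(4·85/91)=0.7324>−1
Confirm numerically:
  x=-0.884: |R|=0.84593 <1
  x=-0.769: |R|=0.78337 <1
  x=-0.659: |R|=0.74665 <1
  x=-1.396: |R|=1.42432 >1
  x=-1.314: |R|=1.29875 >1
Interval (-1.0706, 0).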